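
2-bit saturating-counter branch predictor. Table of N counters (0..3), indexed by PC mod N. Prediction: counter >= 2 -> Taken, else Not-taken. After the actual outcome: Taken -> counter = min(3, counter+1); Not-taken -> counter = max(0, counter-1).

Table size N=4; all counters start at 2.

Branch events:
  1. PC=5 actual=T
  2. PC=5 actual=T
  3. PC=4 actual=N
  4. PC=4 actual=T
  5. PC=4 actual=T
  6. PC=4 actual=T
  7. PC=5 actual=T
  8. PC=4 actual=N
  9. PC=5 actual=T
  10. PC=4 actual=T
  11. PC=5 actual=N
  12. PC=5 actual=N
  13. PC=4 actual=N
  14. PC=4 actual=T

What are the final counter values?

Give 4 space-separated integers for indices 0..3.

Answer: 3 1 2 2

Derivation:
Ev 1: PC=5 idx=1 pred=T actual=T -> ctr[1]=3
Ev 2: PC=5 idx=1 pred=T actual=T -> ctr[1]=3
Ev 3: PC=4 idx=0 pred=T actual=N -> ctr[0]=1
Ev 4: PC=4 idx=0 pred=N actual=T -> ctr[0]=2
Ev 5: PC=4 idx=0 pred=T actual=T -> ctr[0]=3
Ev 6: PC=4 idx=0 pred=T actual=T -> ctr[0]=3
Ev 7: PC=5 idx=1 pred=T actual=T -> ctr[1]=3
Ev 8: PC=4 idx=0 pred=T actual=N -> ctr[0]=2
Ev 9: PC=5 idx=1 pred=T actual=T -> ctr[1]=3
Ev 10: PC=4 idx=0 pred=T actual=T -> ctr[0]=3
Ev 11: PC=5 idx=1 pred=T actual=N -> ctr[1]=2
Ev 12: PC=5 idx=1 pred=T actual=N -> ctr[1]=1
Ev 13: PC=4 idx=0 pred=T actual=N -> ctr[0]=2
Ev 14: PC=4 idx=0 pred=T actual=T -> ctr[0]=3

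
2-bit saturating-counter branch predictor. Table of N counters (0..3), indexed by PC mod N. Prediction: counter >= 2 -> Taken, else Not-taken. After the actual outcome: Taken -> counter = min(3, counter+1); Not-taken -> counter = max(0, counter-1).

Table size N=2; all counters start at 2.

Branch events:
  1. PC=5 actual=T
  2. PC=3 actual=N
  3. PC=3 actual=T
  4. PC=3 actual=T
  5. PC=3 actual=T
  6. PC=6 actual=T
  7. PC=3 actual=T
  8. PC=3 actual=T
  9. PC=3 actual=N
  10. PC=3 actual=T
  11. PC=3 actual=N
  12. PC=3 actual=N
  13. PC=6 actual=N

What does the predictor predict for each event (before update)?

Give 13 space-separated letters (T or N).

Answer: T T T T T T T T T T T T T

Derivation:
Ev 1: PC=5 idx=1 pred=T actual=T -> ctr[1]=3
Ev 2: PC=3 idx=1 pred=T actual=N -> ctr[1]=2
Ev 3: PC=3 idx=1 pred=T actual=T -> ctr[1]=3
Ev 4: PC=3 idx=1 pred=T actual=T -> ctr[1]=3
Ev 5: PC=3 idx=1 pred=T actual=T -> ctr[1]=3
Ev 6: PC=6 idx=0 pred=T actual=T -> ctr[0]=3
Ev 7: PC=3 idx=1 pred=T actual=T -> ctr[1]=3
Ev 8: PC=3 idx=1 pred=T actual=T -> ctr[1]=3
Ev 9: PC=3 idx=1 pred=T actual=N -> ctr[1]=2
Ev 10: PC=3 idx=1 pred=T actual=T -> ctr[1]=3
Ev 11: PC=3 idx=1 pred=T actual=N -> ctr[1]=2
Ev 12: PC=3 idx=1 pred=T actual=N -> ctr[1]=1
Ev 13: PC=6 idx=0 pred=T actual=N -> ctr[0]=2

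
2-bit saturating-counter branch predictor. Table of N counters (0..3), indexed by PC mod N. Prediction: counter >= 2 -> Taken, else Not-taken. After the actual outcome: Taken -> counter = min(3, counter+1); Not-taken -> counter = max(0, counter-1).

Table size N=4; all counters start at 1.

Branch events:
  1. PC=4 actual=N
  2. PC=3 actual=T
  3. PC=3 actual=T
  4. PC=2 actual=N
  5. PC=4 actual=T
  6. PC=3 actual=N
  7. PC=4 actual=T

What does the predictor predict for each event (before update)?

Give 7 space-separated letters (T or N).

Answer: N N T N N T N

Derivation:
Ev 1: PC=4 idx=0 pred=N actual=N -> ctr[0]=0
Ev 2: PC=3 idx=3 pred=N actual=T -> ctr[3]=2
Ev 3: PC=3 idx=3 pred=T actual=T -> ctr[3]=3
Ev 4: PC=2 idx=2 pred=N actual=N -> ctr[2]=0
Ev 5: PC=4 idx=0 pred=N actual=T -> ctr[0]=1
Ev 6: PC=3 idx=3 pred=T actual=N -> ctr[3]=2
Ev 7: PC=4 idx=0 pred=N actual=T -> ctr[0]=2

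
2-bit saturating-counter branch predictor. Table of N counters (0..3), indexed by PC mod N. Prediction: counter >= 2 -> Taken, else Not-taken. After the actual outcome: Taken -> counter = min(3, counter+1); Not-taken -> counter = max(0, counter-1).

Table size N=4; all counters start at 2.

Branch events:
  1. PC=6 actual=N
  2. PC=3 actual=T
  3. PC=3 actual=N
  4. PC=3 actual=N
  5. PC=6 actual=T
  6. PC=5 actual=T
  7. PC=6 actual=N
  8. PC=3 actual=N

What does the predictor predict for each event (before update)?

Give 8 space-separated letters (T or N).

Answer: T T T T N T T N

Derivation:
Ev 1: PC=6 idx=2 pred=T actual=N -> ctr[2]=1
Ev 2: PC=3 idx=3 pred=T actual=T -> ctr[3]=3
Ev 3: PC=3 idx=3 pred=T actual=N -> ctr[3]=2
Ev 4: PC=3 idx=3 pred=T actual=N -> ctr[3]=1
Ev 5: PC=6 idx=2 pred=N actual=T -> ctr[2]=2
Ev 6: PC=5 idx=1 pred=T actual=T -> ctr[1]=3
Ev 7: PC=6 idx=2 pred=T actual=N -> ctr[2]=1
Ev 8: PC=3 idx=3 pred=N actual=N -> ctr[3]=0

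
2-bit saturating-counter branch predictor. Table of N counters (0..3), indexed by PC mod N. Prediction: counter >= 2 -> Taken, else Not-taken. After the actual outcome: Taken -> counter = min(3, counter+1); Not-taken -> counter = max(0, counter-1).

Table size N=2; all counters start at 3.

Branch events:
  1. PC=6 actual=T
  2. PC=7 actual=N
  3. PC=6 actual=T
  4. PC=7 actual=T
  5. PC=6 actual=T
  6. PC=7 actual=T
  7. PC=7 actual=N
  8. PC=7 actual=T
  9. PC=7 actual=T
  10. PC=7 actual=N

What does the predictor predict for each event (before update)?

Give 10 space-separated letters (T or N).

Answer: T T T T T T T T T T

Derivation:
Ev 1: PC=6 idx=0 pred=T actual=T -> ctr[0]=3
Ev 2: PC=7 idx=1 pred=T actual=N -> ctr[1]=2
Ev 3: PC=6 idx=0 pred=T actual=T -> ctr[0]=3
Ev 4: PC=7 idx=1 pred=T actual=T -> ctr[1]=3
Ev 5: PC=6 idx=0 pred=T actual=T -> ctr[0]=3
Ev 6: PC=7 idx=1 pred=T actual=T -> ctr[1]=3
Ev 7: PC=7 idx=1 pred=T actual=N -> ctr[1]=2
Ev 8: PC=7 idx=1 pred=T actual=T -> ctr[1]=3
Ev 9: PC=7 idx=1 pred=T actual=T -> ctr[1]=3
Ev 10: PC=7 idx=1 pred=T actual=N -> ctr[1]=2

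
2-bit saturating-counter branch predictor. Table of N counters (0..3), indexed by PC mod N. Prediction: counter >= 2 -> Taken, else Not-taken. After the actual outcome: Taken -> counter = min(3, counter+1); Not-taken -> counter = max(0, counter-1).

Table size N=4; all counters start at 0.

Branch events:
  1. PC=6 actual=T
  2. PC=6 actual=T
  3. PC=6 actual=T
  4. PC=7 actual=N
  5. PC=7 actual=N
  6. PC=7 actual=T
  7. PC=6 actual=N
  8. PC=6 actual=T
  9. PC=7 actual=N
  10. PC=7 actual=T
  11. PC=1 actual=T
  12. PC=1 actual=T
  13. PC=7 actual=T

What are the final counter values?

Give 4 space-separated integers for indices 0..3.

Ev 1: PC=6 idx=2 pred=N actual=T -> ctr[2]=1
Ev 2: PC=6 idx=2 pred=N actual=T -> ctr[2]=2
Ev 3: PC=6 idx=2 pred=T actual=T -> ctr[2]=3
Ev 4: PC=7 idx=3 pred=N actual=N -> ctr[3]=0
Ev 5: PC=7 idx=3 pred=N actual=N -> ctr[3]=0
Ev 6: PC=7 idx=3 pred=N actual=T -> ctr[3]=1
Ev 7: PC=6 idx=2 pred=T actual=N -> ctr[2]=2
Ev 8: PC=6 idx=2 pred=T actual=T -> ctr[2]=3
Ev 9: PC=7 idx=3 pred=N actual=N -> ctr[3]=0
Ev 10: PC=7 idx=3 pred=N actual=T -> ctr[3]=1
Ev 11: PC=1 idx=1 pred=N actual=T -> ctr[1]=1
Ev 12: PC=1 idx=1 pred=N actual=T -> ctr[1]=2
Ev 13: PC=7 idx=3 pred=N actual=T -> ctr[3]=2

Answer: 0 2 3 2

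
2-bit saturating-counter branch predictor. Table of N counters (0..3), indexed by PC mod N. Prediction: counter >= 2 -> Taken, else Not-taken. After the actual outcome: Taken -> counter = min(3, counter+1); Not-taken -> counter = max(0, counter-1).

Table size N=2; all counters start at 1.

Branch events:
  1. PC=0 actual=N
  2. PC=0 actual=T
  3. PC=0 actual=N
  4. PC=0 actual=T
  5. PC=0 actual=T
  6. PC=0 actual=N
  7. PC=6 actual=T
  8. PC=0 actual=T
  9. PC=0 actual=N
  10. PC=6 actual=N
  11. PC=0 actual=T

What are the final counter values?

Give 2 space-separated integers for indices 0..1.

Answer: 2 1

Derivation:
Ev 1: PC=0 idx=0 pred=N actual=N -> ctr[0]=0
Ev 2: PC=0 idx=0 pred=N actual=T -> ctr[0]=1
Ev 3: PC=0 idx=0 pred=N actual=N -> ctr[0]=0
Ev 4: PC=0 idx=0 pred=N actual=T -> ctr[0]=1
Ev 5: PC=0 idx=0 pred=N actual=T -> ctr[0]=2
Ev 6: PC=0 idx=0 pred=T actual=N -> ctr[0]=1
Ev 7: PC=6 idx=0 pred=N actual=T -> ctr[0]=2
Ev 8: PC=0 idx=0 pred=T actual=T -> ctr[0]=3
Ev 9: PC=0 idx=0 pred=T actual=N -> ctr[0]=2
Ev 10: PC=6 idx=0 pred=T actual=N -> ctr[0]=1
Ev 11: PC=0 idx=0 pred=N actual=T -> ctr[0]=2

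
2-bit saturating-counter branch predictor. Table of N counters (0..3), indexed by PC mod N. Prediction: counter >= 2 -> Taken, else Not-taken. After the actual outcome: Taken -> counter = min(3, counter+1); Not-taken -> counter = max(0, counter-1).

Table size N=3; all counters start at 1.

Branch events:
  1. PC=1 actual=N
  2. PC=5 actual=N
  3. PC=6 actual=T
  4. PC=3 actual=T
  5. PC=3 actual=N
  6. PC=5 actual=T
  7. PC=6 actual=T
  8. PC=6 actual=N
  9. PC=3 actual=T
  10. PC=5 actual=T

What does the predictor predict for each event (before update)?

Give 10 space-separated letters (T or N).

Answer: N N N T T N T T T N

Derivation:
Ev 1: PC=1 idx=1 pred=N actual=N -> ctr[1]=0
Ev 2: PC=5 idx=2 pred=N actual=N -> ctr[2]=0
Ev 3: PC=6 idx=0 pred=N actual=T -> ctr[0]=2
Ev 4: PC=3 idx=0 pred=T actual=T -> ctr[0]=3
Ev 5: PC=3 idx=0 pred=T actual=N -> ctr[0]=2
Ev 6: PC=5 idx=2 pred=N actual=T -> ctr[2]=1
Ev 7: PC=6 idx=0 pred=T actual=T -> ctr[0]=3
Ev 8: PC=6 idx=0 pred=T actual=N -> ctr[0]=2
Ev 9: PC=3 idx=0 pred=T actual=T -> ctr[0]=3
Ev 10: PC=5 idx=2 pred=N actual=T -> ctr[2]=2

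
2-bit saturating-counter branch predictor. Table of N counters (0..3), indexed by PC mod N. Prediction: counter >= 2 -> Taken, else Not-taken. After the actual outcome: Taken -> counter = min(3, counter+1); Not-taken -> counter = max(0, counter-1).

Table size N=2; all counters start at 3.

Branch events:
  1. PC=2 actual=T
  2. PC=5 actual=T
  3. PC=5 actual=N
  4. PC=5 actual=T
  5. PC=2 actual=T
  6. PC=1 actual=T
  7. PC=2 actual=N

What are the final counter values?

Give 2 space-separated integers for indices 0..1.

Answer: 2 3

Derivation:
Ev 1: PC=2 idx=0 pred=T actual=T -> ctr[0]=3
Ev 2: PC=5 idx=1 pred=T actual=T -> ctr[1]=3
Ev 3: PC=5 idx=1 pred=T actual=N -> ctr[1]=2
Ev 4: PC=5 idx=1 pred=T actual=T -> ctr[1]=3
Ev 5: PC=2 idx=0 pred=T actual=T -> ctr[0]=3
Ev 6: PC=1 idx=1 pred=T actual=T -> ctr[1]=3
Ev 7: PC=2 idx=0 pred=T actual=N -> ctr[0]=2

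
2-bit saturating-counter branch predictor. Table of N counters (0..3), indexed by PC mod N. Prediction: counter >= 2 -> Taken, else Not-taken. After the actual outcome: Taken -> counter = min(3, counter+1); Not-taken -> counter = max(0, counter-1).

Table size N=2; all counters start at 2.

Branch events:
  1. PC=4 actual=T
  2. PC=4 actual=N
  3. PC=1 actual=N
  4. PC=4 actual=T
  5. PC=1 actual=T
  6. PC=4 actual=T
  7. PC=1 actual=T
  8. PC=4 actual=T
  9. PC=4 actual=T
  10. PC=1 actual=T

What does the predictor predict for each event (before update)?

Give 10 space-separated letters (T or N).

Ev 1: PC=4 idx=0 pred=T actual=T -> ctr[0]=3
Ev 2: PC=4 idx=0 pred=T actual=N -> ctr[0]=2
Ev 3: PC=1 idx=1 pred=T actual=N -> ctr[1]=1
Ev 4: PC=4 idx=0 pred=T actual=T -> ctr[0]=3
Ev 5: PC=1 idx=1 pred=N actual=T -> ctr[1]=2
Ev 6: PC=4 idx=0 pred=T actual=T -> ctr[0]=3
Ev 7: PC=1 idx=1 pred=T actual=T -> ctr[1]=3
Ev 8: PC=4 idx=0 pred=T actual=T -> ctr[0]=3
Ev 9: PC=4 idx=0 pred=T actual=T -> ctr[0]=3
Ev 10: PC=1 idx=1 pred=T actual=T -> ctr[1]=3

Answer: T T T T N T T T T T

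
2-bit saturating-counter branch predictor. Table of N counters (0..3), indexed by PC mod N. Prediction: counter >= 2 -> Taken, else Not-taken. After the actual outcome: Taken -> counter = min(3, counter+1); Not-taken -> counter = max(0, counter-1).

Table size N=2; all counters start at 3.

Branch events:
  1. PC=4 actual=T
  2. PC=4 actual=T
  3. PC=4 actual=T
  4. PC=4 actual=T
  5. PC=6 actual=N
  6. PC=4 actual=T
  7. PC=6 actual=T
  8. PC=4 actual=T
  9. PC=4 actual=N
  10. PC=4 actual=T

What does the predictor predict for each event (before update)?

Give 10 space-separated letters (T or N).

Ev 1: PC=4 idx=0 pred=T actual=T -> ctr[0]=3
Ev 2: PC=4 idx=0 pred=T actual=T -> ctr[0]=3
Ev 3: PC=4 idx=0 pred=T actual=T -> ctr[0]=3
Ev 4: PC=4 idx=0 pred=T actual=T -> ctr[0]=3
Ev 5: PC=6 idx=0 pred=T actual=N -> ctr[0]=2
Ev 6: PC=4 idx=0 pred=T actual=T -> ctr[0]=3
Ev 7: PC=6 idx=0 pred=T actual=T -> ctr[0]=3
Ev 8: PC=4 idx=0 pred=T actual=T -> ctr[0]=3
Ev 9: PC=4 idx=0 pred=T actual=N -> ctr[0]=2
Ev 10: PC=4 idx=0 pred=T actual=T -> ctr[0]=3

Answer: T T T T T T T T T T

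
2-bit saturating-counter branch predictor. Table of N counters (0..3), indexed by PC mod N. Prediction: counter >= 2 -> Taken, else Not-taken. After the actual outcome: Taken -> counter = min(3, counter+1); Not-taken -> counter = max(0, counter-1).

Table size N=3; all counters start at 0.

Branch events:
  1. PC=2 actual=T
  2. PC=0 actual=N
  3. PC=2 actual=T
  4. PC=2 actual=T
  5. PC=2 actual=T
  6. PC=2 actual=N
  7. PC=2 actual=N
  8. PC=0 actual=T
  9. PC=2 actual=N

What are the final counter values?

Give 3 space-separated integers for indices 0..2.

Answer: 1 0 0

Derivation:
Ev 1: PC=2 idx=2 pred=N actual=T -> ctr[2]=1
Ev 2: PC=0 idx=0 pred=N actual=N -> ctr[0]=0
Ev 3: PC=2 idx=2 pred=N actual=T -> ctr[2]=2
Ev 4: PC=2 idx=2 pred=T actual=T -> ctr[2]=3
Ev 5: PC=2 idx=2 pred=T actual=T -> ctr[2]=3
Ev 6: PC=2 idx=2 pred=T actual=N -> ctr[2]=2
Ev 7: PC=2 idx=2 pred=T actual=N -> ctr[2]=1
Ev 8: PC=0 idx=0 pred=N actual=T -> ctr[0]=1
Ev 9: PC=2 idx=2 pred=N actual=N -> ctr[2]=0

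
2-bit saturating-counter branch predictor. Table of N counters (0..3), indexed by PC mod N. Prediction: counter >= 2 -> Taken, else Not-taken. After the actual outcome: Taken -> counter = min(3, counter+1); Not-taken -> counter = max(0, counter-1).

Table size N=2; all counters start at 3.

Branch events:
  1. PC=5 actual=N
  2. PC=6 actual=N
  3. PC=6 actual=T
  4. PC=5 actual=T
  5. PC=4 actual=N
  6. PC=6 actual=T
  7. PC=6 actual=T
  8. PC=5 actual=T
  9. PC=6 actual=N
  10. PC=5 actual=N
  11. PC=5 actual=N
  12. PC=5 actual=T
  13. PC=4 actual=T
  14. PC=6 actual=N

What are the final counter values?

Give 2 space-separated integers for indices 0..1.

Answer: 2 2

Derivation:
Ev 1: PC=5 idx=1 pred=T actual=N -> ctr[1]=2
Ev 2: PC=6 idx=0 pred=T actual=N -> ctr[0]=2
Ev 3: PC=6 idx=0 pred=T actual=T -> ctr[0]=3
Ev 4: PC=5 idx=1 pred=T actual=T -> ctr[1]=3
Ev 5: PC=4 idx=0 pred=T actual=N -> ctr[0]=2
Ev 6: PC=6 idx=0 pred=T actual=T -> ctr[0]=3
Ev 7: PC=6 idx=0 pred=T actual=T -> ctr[0]=3
Ev 8: PC=5 idx=1 pred=T actual=T -> ctr[1]=3
Ev 9: PC=6 idx=0 pred=T actual=N -> ctr[0]=2
Ev 10: PC=5 idx=1 pred=T actual=N -> ctr[1]=2
Ev 11: PC=5 idx=1 pred=T actual=N -> ctr[1]=1
Ev 12: PC=5 idx=1 pred=N actual=T -> ctr[1]=2
Ev 13: PC=4 idx=0 pred=T actual=T -> ctr[0]=3
Ev 14: PC=6 idx=0 pred=T actual=N -> ctr[0]=2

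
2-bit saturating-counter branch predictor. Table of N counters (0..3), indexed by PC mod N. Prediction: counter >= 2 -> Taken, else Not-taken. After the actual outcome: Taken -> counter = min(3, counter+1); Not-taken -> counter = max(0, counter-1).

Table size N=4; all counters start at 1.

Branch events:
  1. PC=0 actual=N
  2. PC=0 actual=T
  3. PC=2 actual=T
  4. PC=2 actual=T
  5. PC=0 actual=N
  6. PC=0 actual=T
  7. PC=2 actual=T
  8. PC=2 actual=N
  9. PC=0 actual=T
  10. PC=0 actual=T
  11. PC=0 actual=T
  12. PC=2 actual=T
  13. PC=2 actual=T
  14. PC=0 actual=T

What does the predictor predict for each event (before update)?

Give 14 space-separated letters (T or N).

Ev 1: PC=0 idx=0 pred=N actual=N -> ctr[0]=0
Ev 2: PC=0 idx=0 pred=N actual=T -> ctr[0]=1
Ev 3: PC=2 idx=2 pred=N actual=T -> ctr[2]=2
Ev 4: PC=2 idx=2 pred=T actual=T -> ctr[2]=3
Ev 5: PC=0 idx=0 pred=N actual=N -> ctr[0]=0
Ev 6: PC=0 idx=0 pred=N actual=T -> ctr[0]=1
Ev 7: PC=2 idx=2 pred=T actual=T -> ctr[2]=3
Ev 8: PC=2 idx=2 pred=T actual=N -> ctr[2]=2
Ev 9: PC=0 idx=0 pred=N actual=T -> ctr[0]=2
Ev 10: PC=0 idx=0 pred=T actual=T -> ctr[0]=3
Ev 11: PC=0 idx=0 pred=T actual=T -> ctr[0]=3
Ev 12: PC=2 idx=2 pred=T actual=T -> ctr[2]=3
Ev 13: PC=2 idx=2 pred=T actual=T -> ctr[2]=3
Ev 14: PC=0 idx=0 pred=T actual=T -> ctr[0]=3

Answer: N N N T N N T T N T T T T T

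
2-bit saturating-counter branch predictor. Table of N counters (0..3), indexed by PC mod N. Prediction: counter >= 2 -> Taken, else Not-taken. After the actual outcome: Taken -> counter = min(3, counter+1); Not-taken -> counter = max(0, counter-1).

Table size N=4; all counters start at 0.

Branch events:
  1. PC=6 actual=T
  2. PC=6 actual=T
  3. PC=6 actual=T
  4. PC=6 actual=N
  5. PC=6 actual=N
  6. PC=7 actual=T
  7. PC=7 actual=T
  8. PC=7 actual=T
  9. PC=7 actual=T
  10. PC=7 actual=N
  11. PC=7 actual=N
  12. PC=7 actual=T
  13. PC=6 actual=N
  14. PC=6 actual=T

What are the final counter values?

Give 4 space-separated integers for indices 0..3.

Ev 1: PC=6 idx=2 pred=N actual=T -> ctr[2]=1
Ev 2: PC=6 idx=2 pred=N actual=T -> ctr[2]=2
Ev 3: PC=6 idx=2 pred=T actual=T -> ctr[2]=3
Ev 4: PC=6 idx=2 pred=T actual=N -> ctr[2]=2
Ev 5: PC=6 idx=2 pred=T actual=N -> ctr[2]=1
Ev 6: PC=7 idx=3 pred=N actual=T -> ctr[3]=1
Ev 7: PC=7 idx=3 pred=N actual=T -> ctr[3]=2
Ev 8: PC=7 idx=3 pred=T actual=T -> ctr[3]=3
Ev 9: PC=7 idx=3 pred=T actual=T -> ctr[3]=3
Ev 10: PC=7 idx=3 pred=T actual=N -> ctr[3]=2
Ev 11: PC=7 idx=3 pred=T actual=N -> ctr[3]=1
Ev 12: PC=7 idx=3 pred=N actual=T -> ctr[3]=2
Ev 13: PC=6 idx=2 pred=N actual=N -> ctr[2]=0
Ev 14: PC=6 idx=2 pred=N actual=T -> ctr[2]=1

Answer: 0 0 1 2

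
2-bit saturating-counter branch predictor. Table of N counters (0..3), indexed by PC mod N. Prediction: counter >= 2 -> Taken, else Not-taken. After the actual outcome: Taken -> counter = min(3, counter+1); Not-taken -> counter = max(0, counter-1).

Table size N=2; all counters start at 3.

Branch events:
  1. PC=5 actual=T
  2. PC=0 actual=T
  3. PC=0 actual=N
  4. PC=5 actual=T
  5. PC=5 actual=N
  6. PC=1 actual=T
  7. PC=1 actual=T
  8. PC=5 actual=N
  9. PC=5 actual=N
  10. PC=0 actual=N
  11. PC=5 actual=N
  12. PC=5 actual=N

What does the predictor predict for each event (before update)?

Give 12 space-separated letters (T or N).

Answer: T T T T T T T T T T N N

Derivation:
Ev 1: PC=5 idx=1 pred=T actual=T -> ctr[1]=3
Ev 2: PC=0 idx=0 pred=T actual=T -> ctr[0]=3
Ev 3: PC=0 idx=0 pred=T actual=N -> ctr[0]=2
Ev 4: PC=5 idx=1 pred=T actual=T -> ctr[1]=3
Ev 5: PC=5 idx=1 pred=T actual=N -> ctr[1]=2
Ev 6: PC=1 idx=1 pred=T actual=T -> ctr[1]=3
Ev 7: PC=1 idx=1 pred=T actual=T -> ctr[1]=3
Ev 8: PC=5 idx=1 pred=T actual=N -> ctr[1]=2
Ev 9: PC=5 idx=1 pred=T actual=N -> ctr[1]=1
Ev 10: PC=0 idx=0 pred=T actual=N -> ctr[0]=1
Ev 11: PC=5 idx=1 pred=N actual=N -> ctr[1]=0
Ev 12: PC=5 idx=1 pred=N actual=N -> ctr[1]=0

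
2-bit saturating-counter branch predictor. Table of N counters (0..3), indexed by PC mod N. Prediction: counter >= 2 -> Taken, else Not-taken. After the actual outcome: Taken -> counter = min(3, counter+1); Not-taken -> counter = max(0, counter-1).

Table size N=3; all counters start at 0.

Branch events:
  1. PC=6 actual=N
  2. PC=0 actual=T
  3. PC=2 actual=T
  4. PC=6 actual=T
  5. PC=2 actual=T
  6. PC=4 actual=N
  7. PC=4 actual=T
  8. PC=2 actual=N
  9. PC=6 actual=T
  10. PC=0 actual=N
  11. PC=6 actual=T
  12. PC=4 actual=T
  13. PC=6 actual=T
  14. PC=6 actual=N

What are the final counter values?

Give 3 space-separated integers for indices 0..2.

Ev 1: PC=6 idx=0 pred=N actual=N -> ctr[0]=0
Ev 2: PC=0 idx=0 pred=N actual=T -> ctr[0]=1
Ev 3: PC=2 idx=2 pred=N actual=T -> ctr[2]=1
Ev 4: PC=6 idx=0 pred=N actual=T -> ctr[0]=2
Ev 5: PC=2 idx=2 pred=N actual=T -> ctr[2]=2
Ev 6: PC=4 idx=1 pred=N actual=N -> ctr[1]=0
Ev 7: PC=4 idx=1 pred=N actual=T -> ctr[1]=1
Ev 8: PC=2 idx=2 pred=T actual=N -> ctr[2]=1
Ev 9: PC=6 idx=0 pred=T actual=T -> ctr[0]=3
Ev 10: PC=0 idx=0 pred=T actual=N -> ctr[0]=2
Ev 11: PC=6 idx=0 pred=T actual=T -> ctr[0]=3
Ev 12: PC=4 idx=1 pred=N actual=T -> ctr[1]=2
Ev 13: PC=6 idx=0 pred=T actual=T -> ctr[0]=3
Ev 14: PC=6 idx=0 pred=T actual=N -> ctr[0]=2

Answer: 2 2 1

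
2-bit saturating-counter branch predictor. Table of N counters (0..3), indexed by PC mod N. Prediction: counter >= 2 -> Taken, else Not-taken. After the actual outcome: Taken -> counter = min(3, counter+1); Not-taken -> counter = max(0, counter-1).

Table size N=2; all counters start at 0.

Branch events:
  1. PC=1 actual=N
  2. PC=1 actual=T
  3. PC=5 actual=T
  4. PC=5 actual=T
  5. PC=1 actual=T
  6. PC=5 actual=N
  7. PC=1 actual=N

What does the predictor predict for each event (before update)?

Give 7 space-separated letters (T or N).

Ev 1: PC=1 idx=1 pred=N actual=N -> ctr[1]=0
Ev 2: PC=1 idx=1 pred=N actual=T -> ctr[1]=1
Ev 3: PC=5 idx=1 pred=N actual=T -> ctr[1]=2
Ev 4: PC=5 idx=1 pred=T actual=T -> ctr[1]=3
Ev 5: PC=1 idx=1 pred=T actual=T -> ctr[1]=3
Ev 6: PC=5 idx=1 pred=T actual=N -> ctr[1]=2
Ev 7: PC=1 idx=1 pred=T actual=N -> ctr[1]=1

Answer: N N N T T T T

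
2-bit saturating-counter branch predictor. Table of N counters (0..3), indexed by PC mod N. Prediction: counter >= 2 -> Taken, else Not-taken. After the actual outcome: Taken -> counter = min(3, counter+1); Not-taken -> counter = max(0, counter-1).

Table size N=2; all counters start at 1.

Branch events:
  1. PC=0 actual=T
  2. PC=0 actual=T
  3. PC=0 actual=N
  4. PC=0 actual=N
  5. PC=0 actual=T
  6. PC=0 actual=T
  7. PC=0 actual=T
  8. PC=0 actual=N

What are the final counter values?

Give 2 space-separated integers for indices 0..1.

Ev 1: PC=0 idx=0 pred=N actual=T -> ctr[0]=2
Ev 2: PC=0 idx=0 pred=T actual=T -> ctr[0]=3
Ev 3: PC=0 idx=0 pred=T actual=N -> ctr[0]=2
Ev 4: PC=0 idx=0 pred=T actual=N -> ctr[0]=1
Ev 5: PC=0 idx=0 pred=N actual=T -> ctr[0]=2
Ev 6: PC=0 idx=0 pred=T actual=T -> ctr[0]=3
Ev 7: PC=0 idx=0 pred=T actual=T -> ctr[0]=3
Ev 8: PC=0 idx=0 pred=T actual=N -> ctr[0]=2

Answer: 2 1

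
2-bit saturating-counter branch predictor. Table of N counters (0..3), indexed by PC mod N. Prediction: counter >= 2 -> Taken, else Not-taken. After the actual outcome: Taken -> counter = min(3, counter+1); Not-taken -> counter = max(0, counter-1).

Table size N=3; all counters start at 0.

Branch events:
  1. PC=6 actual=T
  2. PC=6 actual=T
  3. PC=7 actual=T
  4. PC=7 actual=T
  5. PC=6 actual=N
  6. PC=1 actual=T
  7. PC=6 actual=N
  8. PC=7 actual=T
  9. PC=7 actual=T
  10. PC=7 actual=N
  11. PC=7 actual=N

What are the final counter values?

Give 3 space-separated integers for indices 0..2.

Ev 1: PC=6 idx=0 pred=N actual=T -> ctr[0]=1
Ev 2: PC=6 idx=0 pred=N actual=T -> ctr[0]=2
Ev 3: PC=7 idx=1 pred=N actual=T -> ctr[1]=1
Ev 4: PC=7 idx=1 pred=N actual=T -> ctr[1]=2
Ev 5: PC=6 idx=0 pred=T actual=N -> ctr[0]=1
Ev 6: PC=1 idx=1 pred=T actual=T -> ctr[1]=3
Ev 7: PC=6 idx=0 pred=N actual=N -> ctr[0]=0
Ev 8: PC=7 idx=1 pred=T actual=T -> ctr[1]=3
Ev 9: PC=7 idx=1 pred=T actual=T -> ctr[1]=3
Ev 10: PC=7 idx=1 pred=T actual=N -> ctr[1]=2
Ev 11: PC=7 idx=1 pred=T actual=N -> ctr[1]=1

Answer: 0 1 0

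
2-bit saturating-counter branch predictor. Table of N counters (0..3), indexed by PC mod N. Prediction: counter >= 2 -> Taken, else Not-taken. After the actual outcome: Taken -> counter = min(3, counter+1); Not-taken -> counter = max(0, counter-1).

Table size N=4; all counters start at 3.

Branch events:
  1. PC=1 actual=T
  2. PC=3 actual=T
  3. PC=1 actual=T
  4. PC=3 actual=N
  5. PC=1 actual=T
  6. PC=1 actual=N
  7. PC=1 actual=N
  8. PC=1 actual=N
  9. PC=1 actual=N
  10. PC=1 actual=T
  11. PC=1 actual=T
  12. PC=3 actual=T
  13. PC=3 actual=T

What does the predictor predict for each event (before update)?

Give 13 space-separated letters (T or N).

Answer: T T T T T T T N N N N T T

Derivation:
Ev 1: PC=1 idx=1 pred=T actual=T -> ctr[1]=3
Ev 2: PC=3 idx=3 pred=T actual=T -> ctr[3]=3
Ev 3: PC=1 idx=1 pred=T actual=T -> ctr[1]=3
Ev 4: PC=3 idx=3 pred=T actual=N -> ctr[3]=2
Ev 5: PC=1 idx=1 pred=T actual=T -> ctr[1]=3
Ev 6: PC=1 idx=1 pred=T actual=N -> ctr[1]=2
Ev 7: PC=1 idx=1 pred=T actual=N -> ctr[1]=1
Ev 8: PC=1 idx=1 pred=N actual=N -> ctr[1]=0
Ev 9: PC=1 idx=1 pred=N actual=N -> ctr[1]=0
Ev 10: PC=1 idx=1 pred=N actual=T -> ctr[1]=1
Ev 11: PC=1 idx=1 pred=N actual=T -> ctr[1]=2
Ev 12: PC=3 idx=3 pred=T actual=T -> ctr[3]=3
Ev 13: PC=3 idx=3 pred=T actual=T -> ctr[3]=3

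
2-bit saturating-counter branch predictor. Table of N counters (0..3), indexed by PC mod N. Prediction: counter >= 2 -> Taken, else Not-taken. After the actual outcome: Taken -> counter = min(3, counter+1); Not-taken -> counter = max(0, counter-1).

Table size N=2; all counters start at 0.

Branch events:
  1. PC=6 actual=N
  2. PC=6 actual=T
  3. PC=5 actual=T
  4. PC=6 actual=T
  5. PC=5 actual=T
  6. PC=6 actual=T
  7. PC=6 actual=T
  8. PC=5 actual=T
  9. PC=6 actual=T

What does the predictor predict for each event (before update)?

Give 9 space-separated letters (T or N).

Answer: N N N N N T T T T

Derivation:
Ev 1: PC=6 idx=0 pred=N actual=N -> ctr[0]=0
Ev 2: PC=6 idx=0 pred=N actual=T -> ctr[0]=1
Ev 3: PC=5 idx=1 pred=N actual=T -> ctr[1]=1
Ev 4: PC=6 idx=0 pred=N actual=T -> ctr[0]=2
Ev 5: PC=5 idx=1 pred=N actual=T -> ctr[1]=2
Ev 6: PC=6 idx=0 pred=T actual=T -> ctr[0]=3
Ev 7: PC=6 idx=0 pred=T actual=T -> ctr[0]=3
Ev 8: PC=5 idx=1 pred=T actual=T -> ctr[1]=3
Ev 9: PC=6 idx=0 pred=T actual=T -> ctr[0]=3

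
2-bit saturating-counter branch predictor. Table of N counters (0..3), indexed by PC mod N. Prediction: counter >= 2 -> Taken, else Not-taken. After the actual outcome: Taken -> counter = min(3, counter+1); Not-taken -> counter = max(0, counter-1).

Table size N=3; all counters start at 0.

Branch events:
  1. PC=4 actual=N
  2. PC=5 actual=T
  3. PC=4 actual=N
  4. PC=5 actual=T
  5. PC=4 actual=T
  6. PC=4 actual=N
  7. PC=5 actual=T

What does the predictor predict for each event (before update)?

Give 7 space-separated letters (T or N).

Ev 1: PC=4 idx=1 pred=N actual=N -> ctr[1]=0
Ev 2: PC=5 idx=2 pred=N actual=T -> ctr[2]=1
Ev 3: PC=4 idx=1 pred=N actual=N -> ctr[1]=0
Ev 4: PC=5 idx=2 pred=N actual=T -> ctr[2]=2
Ev 5: PC=4 idx=1 pred=N actual=T -> ctr[1]=1
Ev 6: PC=4 idx=1 pred=N actual=N -> ctr[1]=0
Ev 7: PC=5 idx=2 pred=T actual=T -> ctr[2]=3

Answer: N N N N N N T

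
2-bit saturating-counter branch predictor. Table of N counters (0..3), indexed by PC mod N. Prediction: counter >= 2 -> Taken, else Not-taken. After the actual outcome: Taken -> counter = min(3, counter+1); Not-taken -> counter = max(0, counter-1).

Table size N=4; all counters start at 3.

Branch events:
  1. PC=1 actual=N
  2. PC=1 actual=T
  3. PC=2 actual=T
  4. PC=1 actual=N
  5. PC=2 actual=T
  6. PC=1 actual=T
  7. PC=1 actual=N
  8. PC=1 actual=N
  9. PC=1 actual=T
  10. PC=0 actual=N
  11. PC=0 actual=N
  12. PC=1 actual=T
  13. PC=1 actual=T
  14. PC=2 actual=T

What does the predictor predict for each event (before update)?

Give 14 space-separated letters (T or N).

Answer: T T T T T T T T N T T T T T

Derivation:
Ev 1: PC=1 idx=1 pred=T actual=N -> ctr[1]=2
Ev 2: PC=1 idx=1 pred=T actual=T -> ctr[1]=3
Ev 3: PC=2 idx=2 pred=T actual=T -> ctr[2]=3
Ev 4: PC=1 idx=1 pred=T actual=N -> ctr[1]=2
Ev 5: PC=2 idx=2 pred=T actual=T -> ctr[2]=3
Ev 6: PC=1 idx=1 pred=T actual=T -> ctr[1]=3
Ev 7: PC=1 idx=1 pred=T actual=N -> ctr[1]=2
Ev 8: PC=1 idx=1 pred=T actual=N -> ctr[1]=1
Ev 9: PC=1 idx=1 pred=N actual=T -> ctr[1]=2
Ev 10: PC=0 idx=0 pred=T actual=N -> ctr[0]=2
Ev 11: PC=0 idx=0 pred=T actual=N -> ctr[0]=1
Ev 12: PC=1 idx=1 pred=T actual=T -> ctr[1]=3
Ev 13: PC=1 idx=1 pred=T actual=T -> ctr[1]=3
Ev 14: PC=2 idx=2 pred=T actual=T -> ctr[2]=3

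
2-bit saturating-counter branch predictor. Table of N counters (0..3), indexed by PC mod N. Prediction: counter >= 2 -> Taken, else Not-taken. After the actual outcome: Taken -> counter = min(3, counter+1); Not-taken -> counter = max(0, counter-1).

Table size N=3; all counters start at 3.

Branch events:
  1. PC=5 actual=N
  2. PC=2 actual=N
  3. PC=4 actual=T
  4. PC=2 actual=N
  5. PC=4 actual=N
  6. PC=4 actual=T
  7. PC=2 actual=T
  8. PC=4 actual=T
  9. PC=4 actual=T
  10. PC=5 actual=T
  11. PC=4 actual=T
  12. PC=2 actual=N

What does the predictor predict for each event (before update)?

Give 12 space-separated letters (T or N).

Ev 1: PC=5 idx=2 pred=T actual=N -> ctr[2]=2
Ev 2: PC=2 idx=2 pred=T actual=N -> ctr[2]=1
Ev 3: PC=4 idx=1 pred=T actual=T -> ctr[1]=3
Ev 4: PC=2 idx=2 pred=N actual=N -> ctr[2]=0
Ev 5: PC=4 idx=1 pred=T actual=N -> ctr[1]=2
Ev 6: PC=4 idx=1 pred=T actual=T -> ctr[1]=3
Ev 7: PC=2 idx=2 pred=N actual=T -> ctr[2]=1
Ev 8: PC=4 idx=1 pred=T actual=T -> ctr[1]=3
Ev 9: PC=4 idx=1 pred=T actual=T -> ctr[1]=3
Ev 10: PC=5 idx=2 pred=N actual=T -> ctr[2]=2
Ev 11: PC=4 idx=1 pred=T actual=T -> ctr[1]=3
Ev 12: PC=2 idx=2 pred=T actual=N -> ctr[2]=1

Answer: T T T N T T N T T N T T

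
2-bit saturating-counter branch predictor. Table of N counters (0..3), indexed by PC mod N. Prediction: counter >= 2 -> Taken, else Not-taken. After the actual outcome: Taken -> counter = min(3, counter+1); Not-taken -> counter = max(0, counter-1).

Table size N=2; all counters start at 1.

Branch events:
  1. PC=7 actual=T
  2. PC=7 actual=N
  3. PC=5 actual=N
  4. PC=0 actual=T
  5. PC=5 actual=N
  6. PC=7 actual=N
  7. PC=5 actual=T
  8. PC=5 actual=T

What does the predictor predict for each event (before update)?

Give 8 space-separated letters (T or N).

Ev 1: PC=7 idx=1 pred=N actual=T -> ctr[1]=2
Ev 2: PC=7 idx=1 pred=T actual=N -> ctr[1]=1
Ev 3: PC=5 idx=1 pred=N actual=N -> ctr[1]=0
Ev 4: PC=0 idx=0 pred=N actual=T -> ctr[0]=2
Ev 5: PC=5 idx=1 pred=N actual=N -> ctr[1]=0
Ev 6: PC=7 idx=1 pred=N actual=N -> ctr[1]=0
Ev 7: PC=5 idx=1 pred=N actual=T -> ctr[1]=1
Ev 8: PC=5 idx=1 pred=N actual=T -> ctr[1]=2

Answer: N T N N N N N N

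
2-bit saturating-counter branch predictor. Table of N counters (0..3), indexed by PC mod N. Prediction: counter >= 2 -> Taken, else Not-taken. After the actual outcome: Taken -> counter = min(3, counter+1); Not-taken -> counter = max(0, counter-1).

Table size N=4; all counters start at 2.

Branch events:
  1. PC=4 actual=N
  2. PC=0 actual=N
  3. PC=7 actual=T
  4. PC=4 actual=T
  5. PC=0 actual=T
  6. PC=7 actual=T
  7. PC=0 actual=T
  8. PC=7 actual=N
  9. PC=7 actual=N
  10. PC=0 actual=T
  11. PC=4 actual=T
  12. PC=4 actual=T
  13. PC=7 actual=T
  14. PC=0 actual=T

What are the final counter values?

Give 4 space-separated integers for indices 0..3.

Answer: 3 2 2 2

Derivation:
Ev 1: PC=4 idx=0 pred=T actual=N -> ctr[0]=1
Ev 2: PC=0 idx=0 pred=N actual=N -> ctr[0]=0
Ev 3: PC=7 idx=3 pred=T actual=T -> ctr[3]=3
Ev 4: PC=4 idx=0 pred=N actual=T -> ctr[0]=1
Ev 5: PC=0 idx=0 pred=N actual=T -> ctr[0]=2
Ev 6: PC=7 idx=3 pred=T actual=T -> ctr[3]=3
Ev 7: PC=0 idx=0 pred=T actual=T -> ctr[0]=3
Ev 8: PC=7 idx=3 pred=T actual=N -> ctr[3]=2
Ev 9: PC=7 idx=3 pred=T actual=N -> ctr[3]=1
Ev 10: PC=0 idx=0 pred=T actual=T -> ctr[0]=3
Ev 11: PC=4 idx=0 pred=T actual=T -> ctr[0]=3
Ev 12: PC=4 idx=0 pred=T actual=T -> ctr[0]=3
Ev 13: PC=7 idx=3 pred=N actual=T -> ctr[3]=2
Ev 14: PC=0 idx=0 pred=T actual=T -> ctr[0]=3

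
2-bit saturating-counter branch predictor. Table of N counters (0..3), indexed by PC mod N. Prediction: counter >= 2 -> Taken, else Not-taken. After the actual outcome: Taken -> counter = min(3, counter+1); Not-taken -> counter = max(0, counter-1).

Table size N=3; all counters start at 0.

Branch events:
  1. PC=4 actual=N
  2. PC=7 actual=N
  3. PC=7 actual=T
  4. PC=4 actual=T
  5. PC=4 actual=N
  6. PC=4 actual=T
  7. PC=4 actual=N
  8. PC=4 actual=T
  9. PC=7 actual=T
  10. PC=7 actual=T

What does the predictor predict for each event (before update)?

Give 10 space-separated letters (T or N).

Answer: N N N N T N T N T T

Derivation:
Ev 1: PC=4 idx=1 pred=N actual=N -> ctr[1]=0
Ev 2: PC=7 idx=1 pred=N actual=N -> ctr[1]=0
Ev 3: PC=7 idx=1 pred=N actual=T -> ctr[1]=1
Ev 4: PC=4 idx=1 pred=N actual=T -> ctr[1]=2
Ev 5: PC=4 idx=1 pred=T actual=N -> ctr[1]=1
Ev 6: PC=4 idx=1 pred=N actual=T -> ctr[1]=2
Ev 7: PC=4 idx=1 pred=T actual=N -> ctr[1]=1
Ev 8: PC=4 idx=1 pred=N actual=T -> ctr[1]=2
Ev 9: PC=7 idx=1 pred=T actual=T -> ctr[1]=3
Ev 10: PC=7 idx=1 pred=T actual=T -> ctr[1]=3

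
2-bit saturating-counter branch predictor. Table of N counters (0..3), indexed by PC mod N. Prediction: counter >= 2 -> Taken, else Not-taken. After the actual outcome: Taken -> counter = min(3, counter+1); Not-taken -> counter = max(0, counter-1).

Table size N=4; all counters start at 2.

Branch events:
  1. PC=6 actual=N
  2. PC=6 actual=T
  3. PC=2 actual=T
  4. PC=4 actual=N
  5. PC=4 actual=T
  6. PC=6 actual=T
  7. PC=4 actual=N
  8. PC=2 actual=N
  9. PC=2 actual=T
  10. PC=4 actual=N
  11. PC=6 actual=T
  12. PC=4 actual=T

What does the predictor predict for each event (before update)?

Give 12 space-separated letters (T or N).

Answer: T N T T N T T T T N T N

Derivation:
Ev 1: PC=6 idx=2 pred=T actual=N -> ctr[2]=1
Ev 2: PC=6 idx=2 pred=N actual=T -> ctr[2]=2
Ev 3: PC=2 idx=2 pred=T actual=T -> ctr[2]=3
Ev 4: PC=4 idx=0 pred=T actual=N -> ctr[0]=1
Ev 5: PC=4 idx=0 pred=N actual=T -> ctr[0]=2
Ev 6: PC=6 idx=2 pred=T actual=T -> ctr[2]=3
Ev 7: PC=4 idx=0 pred=T actual=N -> ctr[0]=1
Ev 8: PC=2 idx=2 pred=T actual=N -> ctr[2]=2
Ev 9: PC=2 idx=2 pred=T actual=T -> ctr[2]=3
Ev 10: PC=4 idx=0 pred=N actual=N -> ctr[0]=0
Ev 11: PC=6 idx=2 pred=T actual=T -> ctr[2]=3
Ev 12: PC=4 idx=0 pred=N actual=T -> ctr[0]=1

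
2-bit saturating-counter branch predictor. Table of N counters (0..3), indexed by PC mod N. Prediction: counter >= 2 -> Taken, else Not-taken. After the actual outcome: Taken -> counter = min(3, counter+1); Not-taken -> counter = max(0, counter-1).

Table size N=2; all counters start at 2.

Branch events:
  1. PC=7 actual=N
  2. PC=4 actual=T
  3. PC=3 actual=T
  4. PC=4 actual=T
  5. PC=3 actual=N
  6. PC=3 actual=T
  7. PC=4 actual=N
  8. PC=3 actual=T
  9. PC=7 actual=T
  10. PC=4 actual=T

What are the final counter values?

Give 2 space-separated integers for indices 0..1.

Answer: 3 3

Derivation:
Ev 1: PC=7 idx=1 pred=T actual=N -> ctr[1]=1
Ev 2: PC=4 idx=0 pred=T actual=T -> ctr[0]=3
Ev 3: PC=3 idx=1 pred=N actual=T -> ctr[1]=2
Ev 4: PC=4 idx=0 pred=T actual=T -> ctr[0]=3
Ev 5: PC=3 idx=1 pred=T actual=N -> ctr[1]=1
Ev 6: PC=3 idx=1 pred=N actual=T -> ctr[1]=2
Ev 7: PC=4 idx=0 pred=T actual=N -> ctr[0]=2
Ev 8: PC=3 idx=1 pred=T actual=T -> ctr[1]=3
Ev 9: PC=7 idx=1 pred=T actual=T -> ctr[1]=3
Ev 10: PC=4 idx=0 pred=T actual=T -> ctr[0]=3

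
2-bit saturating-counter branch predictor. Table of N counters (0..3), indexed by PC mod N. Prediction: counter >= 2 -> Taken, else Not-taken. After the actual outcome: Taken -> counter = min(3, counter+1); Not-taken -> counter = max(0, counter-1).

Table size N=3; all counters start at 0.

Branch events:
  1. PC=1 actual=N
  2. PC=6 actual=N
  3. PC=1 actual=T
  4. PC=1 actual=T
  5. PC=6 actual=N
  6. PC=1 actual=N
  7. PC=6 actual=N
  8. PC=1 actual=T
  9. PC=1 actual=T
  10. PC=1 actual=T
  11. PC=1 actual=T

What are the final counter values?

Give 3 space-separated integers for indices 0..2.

Ev 1: PC=1 idx=1 pred=N actual=N -> ctr[1]=0
Ev 2: PC=6 idx=0 pred=N actual=N -> ctr[0]=0
Ev 3: PC=1 idx=1 pred=N actual=T -> ctr[1]=1
Ev 4: PC=1 idx=1 pred=N actual=T -> ctr[1]=2
Ev 5: PC=6 idx=0 pred=N actual=N -> ctr[0]=0
Ev 6: PC=1 idx=1 pred=T actual=N -> ctr[1]=1
Ev 7: PC=6 idx=0 pred=N actual=N -> ctr[0]=0
Ev 8: PC=1 idx=1 pred=N actual=T -> ctr[1]=2
Ev 9: PC=1 idx=1 pred=T actual=T -> ctr[1]=3
Ev 10: PC=1 idx=1 pred=T actual=T -> ctr[1]=3
Ev 11: PC=1 idx=1 pred=T actual=T -> ctr[1]=3

Answer: 0 3 0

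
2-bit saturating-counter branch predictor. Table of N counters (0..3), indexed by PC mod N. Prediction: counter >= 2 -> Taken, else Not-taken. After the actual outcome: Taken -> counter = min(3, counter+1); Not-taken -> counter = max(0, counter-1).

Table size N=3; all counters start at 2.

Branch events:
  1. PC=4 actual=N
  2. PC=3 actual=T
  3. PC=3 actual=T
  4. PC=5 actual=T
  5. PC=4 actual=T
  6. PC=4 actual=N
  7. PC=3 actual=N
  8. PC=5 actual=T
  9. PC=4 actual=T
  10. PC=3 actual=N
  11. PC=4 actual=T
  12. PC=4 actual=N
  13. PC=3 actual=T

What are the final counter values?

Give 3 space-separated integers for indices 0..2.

Answer: 2 2 3

Derivation:
Ev 1: PC=4 idx=1 pred=T actual=N -> ctr[1]=1
Ev 2: PC=3 idx=0 pred=T actual=T -> ctr[0]=3
Ev 3: PC=3 idx=0 pred=T actual=T -> ctr[0]=3
Ev 4: PC=5 idx=2 pred=T actual=T -> ctr[2]=3
Ev 5: PC=4 idx=1 pred=N actual=T -> ctr[1]=2
Ev 6: PC=4 idx=1 pred=T actual=N -> ctr[1]=1
Ev 7: PC=3 idx=0 pred=T actual=N -> ctr[0]=2
Ev 8: PC=5 idx=2 pred=T actual=T -> ctr[2]=3
Ev 9: PC=4 idx=1 pred=N actual=T -> ctr[1]=2
Ev 10: PC=3 idx=0 pred=T actual=N -> ctr[0]=1
Ev 11: PC=4 idx=1 pred=T actual=T -> ctr[1]=3
Ev 12: PC=4 idx=1 pred=T actual=N -> ctr[1]=2
Ev 13: PC=3 idx=0 pred=N actual=T -> ctr[0]=2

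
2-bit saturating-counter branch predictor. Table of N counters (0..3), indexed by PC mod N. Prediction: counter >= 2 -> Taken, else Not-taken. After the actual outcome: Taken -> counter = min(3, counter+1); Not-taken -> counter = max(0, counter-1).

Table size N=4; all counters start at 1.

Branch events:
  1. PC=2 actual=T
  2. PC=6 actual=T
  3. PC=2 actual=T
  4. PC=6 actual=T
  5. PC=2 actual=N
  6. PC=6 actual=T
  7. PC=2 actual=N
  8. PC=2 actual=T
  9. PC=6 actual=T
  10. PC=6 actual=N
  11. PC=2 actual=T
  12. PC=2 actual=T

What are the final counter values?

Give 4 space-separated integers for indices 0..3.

Answer: 1 1 3 1

Derivation:
Ev 1: PC=2 idx=2 pred=N actual=T -> ctr[2]=2
Ev 2: PC=6 idx=2 pred=T actual=T -> ctr[2]=3
Ev 3: PC=2 idx=2 pred=T actual=T -> ctr[2]=3
Ev 4: PC=6 idx=2 pred=T actual=T -> ctr[2]=3
Ev 5: PC=2 idx=2 pred=T actual=N -> ctr[2]=2
Ev 6: PC=6 idx=2 pred=T actual=T -> ctr[2]=3
Ev 7: PC=2 idx=2 pred=T actual=N -> ctr[2]=2
Ev 8: PC=2 idx=2 pred=T actual=T -> ctr[2]=3
Ev 9: PC=6 idx=2 pred=T actual=T -> ctr[2]=3
Ev 10: PC=6 idx=2 pred=T actual=N -> ctr[2]=2
Ev 11: PC=2 idx=2 pred=T actual=T -> ctr[2]=3
Ev 12: PC=2 idx=2 pred=T actual=T -> ctr[2]=3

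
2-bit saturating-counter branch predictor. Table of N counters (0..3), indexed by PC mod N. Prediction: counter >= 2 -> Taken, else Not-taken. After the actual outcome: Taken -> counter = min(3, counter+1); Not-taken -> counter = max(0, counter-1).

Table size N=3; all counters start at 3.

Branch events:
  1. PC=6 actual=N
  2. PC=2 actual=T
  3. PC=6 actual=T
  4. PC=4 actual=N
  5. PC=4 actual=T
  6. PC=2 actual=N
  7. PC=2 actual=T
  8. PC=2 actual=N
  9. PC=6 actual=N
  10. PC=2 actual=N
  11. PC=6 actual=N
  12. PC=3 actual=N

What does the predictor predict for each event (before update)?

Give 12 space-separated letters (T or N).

Answer: T T T T T T T T T T T N

Derivation:
Ev 1: PC=6 idx=0 pred=T actual=N -> ctr[0]=2
Ev 2: PC=2 idx=2 pred=T actual=T -> ctr[2]=3
Ev 3: PC=6 idx=0 pred=T actual=T -> ctr[0]=3
Ev 4: PC=4 idx=1 pred=T actual=N -> ctr[1]=2
Ev 5: PC=4 idx=1 pred=T actual=T -> ctr[1]=3
Ev 6: PC=2 idx=2 pred=T actual=N -> ctr[2]=2
Ev 7: PC=2 idx=2 pred=T actual=T -> ctr[2]=3
Ev 8: PC=2 idx=2 pred=T actual=N -> ctr[2]=2
Ev 9: PC=6 idx=0 pred=T actual=N -> ctr[0]=2
Ev 10: PC=2 idx=2 pred=T actual=N -> ctr[2]=1
Ev 11: PC=6 idx=0 pred=T actual=N -> ctr[0]=1
Ev 12: PC=3 idx=0 pred=N actual=N -> ctr[0]=0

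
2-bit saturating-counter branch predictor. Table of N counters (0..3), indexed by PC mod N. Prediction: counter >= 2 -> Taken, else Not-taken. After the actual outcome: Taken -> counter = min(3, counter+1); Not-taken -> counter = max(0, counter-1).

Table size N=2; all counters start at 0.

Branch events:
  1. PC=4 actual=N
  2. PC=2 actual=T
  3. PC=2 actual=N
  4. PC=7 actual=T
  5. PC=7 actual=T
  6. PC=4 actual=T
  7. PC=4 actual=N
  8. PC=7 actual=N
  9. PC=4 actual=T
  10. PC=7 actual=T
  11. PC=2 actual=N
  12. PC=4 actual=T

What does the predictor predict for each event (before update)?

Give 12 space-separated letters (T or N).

Ev 1: PC=4 idx=0 pred=N actual=N -> ctr[0]=0
Ev 2: PC=2 idx=0 pred=N actual=T -> ctr[0]=1
Ev 3: PC=2 idx=0 pred=N actual=N -> ctr[0]=0
Ev 4: PC=7 idx=1 pred=N actual=T -> ctr[1]=1
Ev 5: PC=7 idx=1 pred=N actual=T -> ctr[1]=2
Ev 6: PC=4 idx=0 pred=N actual=T -> ctr[0]=1
Ev 7: PC=4 idx=0 pred=N actual=N -> ctr[0]=0
Ev 8: PC=7 idx=1 pred=T actual=N -> ctr[1]=1
Ev 9: PC=4 idx=0 pred=N actual=T -> ctr[0]=1
Ev 10: PC=7 idx=1 pred=N actual=T -> ctr[1]=2
Ev 11: PC=2 idx=0 pred=N actual=N -> ctr[0]=0
Ev 12: PC=4 idx=0 pred=N actual=T -> ctr[0]=1

Answer: N N N N N N N T N N N N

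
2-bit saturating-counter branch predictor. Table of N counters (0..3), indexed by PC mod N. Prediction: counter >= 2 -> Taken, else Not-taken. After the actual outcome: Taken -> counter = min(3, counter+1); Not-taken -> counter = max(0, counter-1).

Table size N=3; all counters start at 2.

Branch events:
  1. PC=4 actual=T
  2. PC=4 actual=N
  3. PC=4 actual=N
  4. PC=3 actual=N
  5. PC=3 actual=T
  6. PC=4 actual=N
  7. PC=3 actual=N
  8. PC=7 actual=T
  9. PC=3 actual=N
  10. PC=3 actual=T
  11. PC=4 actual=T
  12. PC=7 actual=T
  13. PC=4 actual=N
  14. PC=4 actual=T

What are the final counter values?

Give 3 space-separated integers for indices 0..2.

Answer: 1 3 2

Derivation:
Ev 1: PC=4 idx=1 pred=T actual=T -> ctr[1]=3
Ev 2: PC=4 idx=1 pred=T actual=N -> ctr[1]=2
Ev 3: PC=4 idx=1 pred=T actual=N -> ctr[1]=1
Ev 4: PC=3 idx=0 pred=T actual=N -> ctr[0]=1
Ev 5: PC=3 idx=0 pred=N actual=T -> ctr[0]=2
Ev 6: PC=4 idx=1 pred=N actual=N -> ctr[1]=0
Ev 7: PC=3 idx=0 pred=T actual=N -> ctr[0]=1
Ev 8: PC=7 idx=1 pred=N actual=T -> ctr[1]=1
Ev 9: PC=3 idx=0 pred=N actual=N -> ctr[0]=0
Ev 10: PC=3 idx=0 pred=N actual=T -> ctr[0]=1
Ev 11: PC=4 idx=1 pred=N actual=T -> ctr[1]=2
Ev 12: PC=7 idx=1 pred=T actual=T -> ctr[1]=3
Ev 13: PC=4 idx=1 pred=T actual=N -> ctr[1]=2
Ev 14: PC=4 idx=1 pred=T actual=T -> ctr[1]=3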